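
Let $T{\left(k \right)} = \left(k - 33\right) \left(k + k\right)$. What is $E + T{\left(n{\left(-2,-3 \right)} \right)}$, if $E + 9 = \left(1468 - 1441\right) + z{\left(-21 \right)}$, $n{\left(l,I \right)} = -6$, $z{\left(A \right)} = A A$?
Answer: $927$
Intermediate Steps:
$z{\left(A \right)} = A^{2}$
$E = 459$ ($E = -9 + \left(\left(1468 - 1441\right) + \left(-21\right)^{2}\right) = -9 + \left(27 + 441\right) = -9 + 468 = 459$)
$T{\left(k \right)} = 2 k \left(-33 + k\right)$ ($T{\left(k \right)} = \left(-33 + k\right) 2 k = 2 k \left(-33 + k\right)$)
$E + T{\left(n{\left(-2,-3 \right)} \right)} = 459 + 2 \left(-6\right) \left(-33 - 6\right) = 459 + 2 \left(-6\right) \left(-39\right) = 459 + 468 = 927$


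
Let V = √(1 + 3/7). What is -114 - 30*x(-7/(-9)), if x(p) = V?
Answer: -114 - 30*√70/7 ≈ -149.86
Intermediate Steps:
V = √70/7 (V = √(1 + 3*(⅐)) = √(1 + 3/7) = √(10/7) = √70/7 ≈ 1.1952)
x(p) = √70/7
-114 - 30*x(-7/(-9)) = -114 - 30*√70/7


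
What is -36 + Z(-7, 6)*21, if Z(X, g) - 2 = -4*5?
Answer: -414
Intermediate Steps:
Z(X, g) = -18 (Z(X, g) = 2 - 4*5 = 2 - 20 = -18)
-36 + Z(-7, 6)*21 = -36 - 18*21 = -36 - 378 = -414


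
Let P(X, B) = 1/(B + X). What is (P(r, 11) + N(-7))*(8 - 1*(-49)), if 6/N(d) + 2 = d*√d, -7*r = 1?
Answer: 4551/1388 + 2394*I*√7/347 ≈ 3.2788 + 18.253*I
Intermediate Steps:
r = -⅐ (r = -⅐*1 = -⅐ ≈ -0.14286)
N(d) = 6/(-2 + d^(3/2)) (N(d) = 6/(-2 + d*√d) = 6/(-2 + d^(3/2)))
(P(r, 11) + N(-7))*(8 - 1*(-49)) = (1/(11 - ⅐) + 6/(-2 + (-7)^(3/2)))*(8 - 1*(-49)) = (1/(76/7) + 6/(-2 - 7*I*√7))*(8 + 49) = (7/76 + 6/(-2 - 7*I*√7))*57 = 21/4 + 342/(-2 - 7*I*√7)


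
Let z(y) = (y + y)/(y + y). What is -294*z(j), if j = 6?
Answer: -294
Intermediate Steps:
z(y) = 1 (z(y) = (2*y)/((2*y)) = (2*y)*(1/(2*y)) = 1)
-294*z(j) = -294*1 = -294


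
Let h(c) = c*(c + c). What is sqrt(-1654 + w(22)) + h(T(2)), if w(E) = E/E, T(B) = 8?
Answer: 128 + I*sqrt(1653) ≈ 128.0 + 40.657*I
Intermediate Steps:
h(c) = 2*c**2 (h(c) = c*(2*c) = 2*c**2)
w(E) = 1
sqrt(-1654 + w(22)) + h(T(2)) = sqrt(-1654 + 1) + 2*8**2 = sqrt(-1653) + 2*64 = I*sqrt(1653) + 128 = 128 + I*sqrt(1653)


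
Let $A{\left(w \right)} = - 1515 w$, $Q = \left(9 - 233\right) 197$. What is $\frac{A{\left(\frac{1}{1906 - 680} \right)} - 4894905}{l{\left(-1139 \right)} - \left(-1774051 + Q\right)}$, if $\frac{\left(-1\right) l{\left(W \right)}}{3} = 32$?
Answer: $- \frac{6001155045}{2228969758} \approx -2.6923$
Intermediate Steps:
$l{\left(W \right)} = -96$ ($l{\left(W \right)} = \left(-3\right) 32 = -96$)
$Q = -44128$ ($Q = \left(-224\right) 197 = -44128$)
$\frac{A{\left(\frac{1}{1906 - 680} \right)} - 4894905}{l{\left(-1139 \right)} - \left(-1774051 + Q\right)} = \frac{- \frac{1515}{1906 - 680} - 4894905}{-96 + \left(1774051 - -44128\right)} = \frac{- \frac{1515}{1226} - 4894905}{-96 + \left(1774051 + 44128\right)} = \frac{\left(-1515\right) \frac{1}{1226} - 4894905}{-96 + 1818179} = \frac{- \frac{1515}{1226} - 4894905}{1818083} = \left(- \frac{6001155045}{1226}\right) \frac{1}{1818083} = - \frac{6001155045}{2228969758}$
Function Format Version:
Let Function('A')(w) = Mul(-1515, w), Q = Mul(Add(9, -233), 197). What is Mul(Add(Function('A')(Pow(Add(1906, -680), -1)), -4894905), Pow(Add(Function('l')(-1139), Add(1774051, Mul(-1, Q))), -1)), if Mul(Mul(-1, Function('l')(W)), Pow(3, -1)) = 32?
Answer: Rational(-6001155045, 2228969758) ≈ -2.6923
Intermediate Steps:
Function('l')(W) = -96 (Function('l')(W) = Mul(-3, 32) = -96)
Q = -44128 (Q = Mul(-224, 197) = -44128)
Mul(Add(Function('A')(Pow(Add(1906, -680), -1)), -4894905), Pow(Add(Function('l')(-1139), Add(1774051, Mul(-1, Q))), -1)) = Mul(Add(Mul(-1515, Pow(Add(1906, -680), -1)), -4894905), Pow(Add(-96, Add(1774051, Mul(-1, -44128))), -1)) = Mul(Add(Mul(-1515, Pow(1226, -1)), -4894905), Pow(Add(-96, Add(1774051, 44128)), -1)) = Mul(Add(Mul(-1515, Rational(1, 1226)), -4894905), Pow(Add(-96, 1818179), -1)) = Mul(Add(Rational(-1515, 1226), -4894905), Pow(1818083, -1)) = Mul(Rational(-6001155045, 1226), Rational(1, 1818083)) = Rational(-6001155045, 2228969758)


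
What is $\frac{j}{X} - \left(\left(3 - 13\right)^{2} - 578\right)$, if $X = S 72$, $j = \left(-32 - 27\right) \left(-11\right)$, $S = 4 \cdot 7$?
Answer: $\frac{964297}{2016} \approx 478.32$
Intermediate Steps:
$S = 28$
$j = 649$ ($j = \left(-59\right) \left(-11\right) = 649$)
$X = 2016$ ($X = 28 \cdot 72 = 2016$)
$\frac{j}{X} - \left(\left(3 - 13\right)^{2} - 578\right) = \frac{649}{2016} - \left(\left(3 - 13\right)^{2} - 578\right) = 649 \cdot \frac{1}{2016} - \left(\left(-10\right)^{2} - 578\right) = \frac{649}{2016} - \left(100 - 578\right) = \frac{649}{2016} - -478 = \frac{649}{2016} + 478 = \frac{964297}{2016}$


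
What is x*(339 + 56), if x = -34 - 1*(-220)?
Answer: 73470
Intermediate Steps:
x = 186 (x = -34 + 220 = 186)
x*(339 + 56) = 186*(339 + 56) = 186*395 = 73470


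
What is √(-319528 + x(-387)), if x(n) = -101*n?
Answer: I*√280441 ≈ 529.57*I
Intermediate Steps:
√(-319528 + x(-387)) = √(-319528 - 101*(-387)) = √(-319528 + 39087) = √(-280441) = I*√280441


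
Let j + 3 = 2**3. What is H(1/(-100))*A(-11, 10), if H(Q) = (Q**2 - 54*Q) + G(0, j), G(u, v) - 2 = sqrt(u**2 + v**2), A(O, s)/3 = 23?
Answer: 5202669/10000 ≈ 520.27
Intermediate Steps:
j = 5 (j = -3 + 2**3 = -3 + 8 = 5)
A(O, s) = 69 (A(O, s) = 3*23 = 69)
G(u, v) = 2 + sqrt(u**2 + v**2)
H(Q) = 7 + Q**2 - 54*Q (H(Q) = (Q**2 - 54*Q) + (2 + sqrt(0**2 + 5**2)) = (Q**2 - 54*Q) + (2 + sqrt(0 + 25)) = (Q**2 - 54*Q) + (2 + sqrt(25)) = (Q**2 - 54*Q) + (2 + 5) = (Q**2 - 54*Q) + 7 = 7 + Q**2 - 54*Q)
H(1/(-100))*A(-11, 10) = (7 + (1/(-100))**2 - 54/(-100))*69 = (7 + (-1/100)**2 - 54*(-1/100))*69 = (7 + 1/10000 + 27/50)*69 = (75401/10000)*69 = 5202669/10000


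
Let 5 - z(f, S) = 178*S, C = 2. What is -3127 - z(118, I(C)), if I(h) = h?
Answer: -2776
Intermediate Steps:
z(f, S) = 5 - 178*S
-3127 - z(118, I(C)) = -3127 - (5 - 178*2) = -3127 - (5 - 356) = -3127 - 1*(-351) = -3127 + 351 = -2776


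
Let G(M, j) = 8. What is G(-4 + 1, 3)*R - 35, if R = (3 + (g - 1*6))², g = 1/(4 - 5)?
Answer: 93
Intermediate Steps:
g = -1 (g = 1/(-1) = -1)
R = 16 (R = (3 + (-1 - 1*6))² = (3 + (-1 - 6))² = (3 - 7)² = (-4)² = 16)
G(-4 + 1, 3)*R - 35 = 8*16 - 35 = 128 - 35 = 93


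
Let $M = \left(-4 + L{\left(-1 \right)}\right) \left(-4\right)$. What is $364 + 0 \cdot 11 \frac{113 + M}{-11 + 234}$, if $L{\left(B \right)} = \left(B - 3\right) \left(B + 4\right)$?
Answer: $364$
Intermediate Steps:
$L{\left(B \right)} = \left(-3 + B\right) \left(4 + B\right)$
$M = 64$ ($M = \left(-4 - \left(13 - 1\right)\right) \left(-4\right) = \left(-4 - 12\right) \left(-4\right) = \left(-16\right) \left(-4\right) = 64$)
$364 + 0 \cdot 11 \frac{113 + M}{-11 + 234} = 364 + 0 \cdot 11 \frac{113 + 64}{-11 + 234} = 364 + 0 \cdot \frac{177}{223} = 364 + 0 = 364$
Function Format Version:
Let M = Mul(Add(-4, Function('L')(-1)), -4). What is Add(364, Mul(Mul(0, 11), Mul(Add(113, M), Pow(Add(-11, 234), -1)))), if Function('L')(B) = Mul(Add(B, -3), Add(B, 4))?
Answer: 364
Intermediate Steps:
Function('L')(B) = Mul(Add(-3, B), Add(4, B))
M = 64 (M = Mul(Add(-4, Add(-12, -1, Pow(-1, 2))), -4) = Mul(Add(-4, Add(-12, -1, 1)), -4) = Mul(Add(-4, -12), -4) = Mul(-16, -4) = 64)
Add(364, Mul(Mul(0, 11), Mul(Add(113, M), Pow(Add(-11, 234), -1)))) = Add(364, Mul(Mul(0, 11), Mul(Add(113, 64), Pow(Add(-11, 234), -1)))) = Add(364, Mul(0, Mul(177, Pow(223, -1)))) = Add(364, Mul(0, Mul(177, Rational(1, 223)))) = Add(364, Mul(0, Rational(177, 223))) = Add(364, 0) = 364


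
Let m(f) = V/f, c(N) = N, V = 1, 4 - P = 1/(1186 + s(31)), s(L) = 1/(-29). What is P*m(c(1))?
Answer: 137543/34393 ≈ 3.9992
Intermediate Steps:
s(L) = -1/29
P = 137543/34393 (P = 4 - 1/(1186 - 1/29) = 4 - 1/34393/29 = 4 - 1*29/34393 = 4 - 29/34393 = 137543/34393 ≈ 3.9992)
m(f) = 1/f
P*m(c(1)) = (137543/34393)/1 = (137543/34393)*1 = 137543/34393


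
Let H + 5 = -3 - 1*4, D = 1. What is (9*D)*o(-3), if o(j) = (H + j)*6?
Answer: -810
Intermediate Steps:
H = -12 (H = -5 + (-3 - 1*4) = -5 + (-3 - 4) = -5 - 7 = -12)
o(j) = -72 + 6*j (o(j) = (-12 + j)*6 = -72 + 6*j)
(9*D)*o(-3) = (9*1)*(-72 + 6*(-3)) = 9*(-72 - 18) = 9*(-90) = -810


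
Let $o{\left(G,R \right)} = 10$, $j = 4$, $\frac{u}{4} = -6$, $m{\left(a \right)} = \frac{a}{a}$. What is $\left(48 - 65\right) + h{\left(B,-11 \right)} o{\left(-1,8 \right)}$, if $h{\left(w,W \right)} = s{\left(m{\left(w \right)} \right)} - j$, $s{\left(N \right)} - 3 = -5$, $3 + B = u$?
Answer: $-77$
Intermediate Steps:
$m{\left(a \right)} = 1$
$u = -24$ ($u = 4 \left(-6\right) = -24$)
$B = -27$ ($B = -3 - 24 = -27$)
$s{\left(N \right)} = -2$ ($s{\left(N \right)} = 3 - 5 = -2$)
$h{\left(w,W \right)} = -6$ ($h{\left(w,W \right)} = -2 - 4 = -6$)
$\left(48 - 65\right) + h{\left(B,-11 \right)} o{\left(-1,8 \right)} = \left(48 - 65\right) - 60 = -17 - 60 = -77$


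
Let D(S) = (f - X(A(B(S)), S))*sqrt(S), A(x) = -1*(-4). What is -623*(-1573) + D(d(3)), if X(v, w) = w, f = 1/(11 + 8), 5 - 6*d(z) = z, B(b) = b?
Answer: 979979 - 16*sqrt(3)/171 ≈ 9.7998e+5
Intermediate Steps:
A(x) = 4
d(z) = 5/6 - z/6
f = 1/19 ≈ 0.052632
D(S) = sqrt(S)*(1/19 - S) (D(S) = (1/19 - S)*sqrt(S) = sqrt(S)*(1/19 - S))
-623*(-1573) + D(d(3)) = -623*(-1573) + sqrt(5/6 - 1/6*3)*(1/19 - (5/6 - 1/6*3)) = 979979 + sqrt(5/6 - 1/2)*(1/19 - (5/6 - 1/2)) = 979979 + sqrt(1/3)*(1/19 - 1*1/3) = 979979 + (sqrt(3)/3)*(1/19 - 1/3) = 979979 + (sqrt(3)/3)*(-16/57) = 979979 - 16*sqrt(3)/171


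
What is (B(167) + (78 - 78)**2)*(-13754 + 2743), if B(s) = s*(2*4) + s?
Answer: -16549533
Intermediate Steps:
B(s) = 9*s (B(s) = s*8 + s = 8*s + s = 9*s)
(B(167) + (78 - 78)**2)*(-13754 + 2743) = (9*167 + (78 - 78)**2)*(-13754 + 2743) = (1503 + 0**2)*(-11011) = (1503 + 0)*(-11011) = 1503*(-11011) = -16549533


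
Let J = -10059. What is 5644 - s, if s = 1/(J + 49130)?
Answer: 220516723/39071 ≈ 5644.0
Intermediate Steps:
s = 1/39071 (s = 1/(-10059 + 49130) = 1/39071 ≈ 2.5594e-5)
5644 - s = 5644 - 1*1/39071 = 5644 - 1/39071 = 220516723/39071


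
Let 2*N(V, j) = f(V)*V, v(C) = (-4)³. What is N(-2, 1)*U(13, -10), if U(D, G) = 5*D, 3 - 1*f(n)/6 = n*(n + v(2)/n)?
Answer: -24570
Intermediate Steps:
v(C) = -64
f(n) = 18 - 6*n*(n - 64/n)
N(V, j) = V*(402 - 6*V²)/2 (N(V, j) = ((402 - 6*V²)*V)/2 = (V*(402 - 6*V²))/2 = V*(402 - 6*V²)/2)
N(-2, 1)*U(13, -10) = (3*(-2)*(67 - 1*(-2)²))*(5*13) = (3*(-2)*(67 - 1*4))*65 = (3*(-2)*(67 - 4))*65 = (3*(-2)*63)*65 = -378*65 = -24570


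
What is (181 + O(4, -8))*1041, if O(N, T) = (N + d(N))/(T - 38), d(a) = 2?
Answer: 4330560/23 ≈ 1.8829e+5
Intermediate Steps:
O(N, T) = (2 + N)/(-38 + T) (O(N, T) = (N + 2)/(T - 38) = (2 + N)/(-38 + T))
(181 + O(4, -8))*1041 = (181 + (2 + 4)/(-38 - 8))*1041 = (181 + 6/(-46))*1041 = (181 - 1/46*6)*1041 = (181 - 3/23)*1041 = (4160/23)*1041 = 4330560/23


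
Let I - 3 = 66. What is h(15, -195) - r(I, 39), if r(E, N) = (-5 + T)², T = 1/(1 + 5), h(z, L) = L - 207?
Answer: -15313/36 ≈ -425.36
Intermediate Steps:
I = 69 (I = 3 + 66 = 69)
h(z, L) = -207 + L
T = ⅙ (T = 1/6 = ⅙ ≈ 0.16667)
r(E, N) = 841/36 (r(E, N) = (-5 + ⅙)² = (-29/6)² = 841/36)
h(15, -195) - r(I, 39) = (-207 - 195) - 1*841/36 = -402 - 841/36 = -15313/36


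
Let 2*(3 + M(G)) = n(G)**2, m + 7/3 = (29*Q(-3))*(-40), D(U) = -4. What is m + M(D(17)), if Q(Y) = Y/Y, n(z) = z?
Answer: -3472/3 ≈ -1157.3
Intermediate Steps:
Q(Y) = 1
m = -3487/3 (m = -7/3 + (29*1)*(-40) = -7/3 + 29*(-40) = -7/3 - 1160 = -3487/3 ≈ -1162.3)
M(G) = -3 + G**2/2
m + M(D(17)) = -3487/3 + (-3 + (1/2)*(-4)**2) = -3487/3 + (-3 + (1/2)*16) = -3487/3 + (-3 + 8) = -3487/3 + 5 = -3472/3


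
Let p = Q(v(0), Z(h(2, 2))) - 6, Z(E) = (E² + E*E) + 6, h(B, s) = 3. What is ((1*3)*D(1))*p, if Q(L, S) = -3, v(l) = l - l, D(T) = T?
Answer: -27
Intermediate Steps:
Z(E) = 6 + 2*E² (Z(E) = (E² + E²) + 6 = 2*E² + 6 = 6 + 2*E²)
v(l) = 0
p = -9 (p = -3 - 6 = -9)
((1*3)*D(1))*p = ((1*3)*1)*(-9) = (3*1)*(-9) = 3*(-9) = -27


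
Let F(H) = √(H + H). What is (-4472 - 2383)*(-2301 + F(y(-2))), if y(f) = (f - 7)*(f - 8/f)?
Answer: 15773355 - 41130*I ≈ 1.5773e+7 - 41130.0*I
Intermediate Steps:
y(f) = (-7 + f)*(f - 8/f)
F(H) = √2*√H (F(H) = √(2*H) = √2*√H)
(-4472 - 2383)*(-2301 + F(y(-2))) = (-4472 - 2383)*(-2301 + √2*√(-8 + (-2)² - 7*(-2) + 56/(-2))) = -6855*(-2301 + √2*√(-8 + 4 + 14 + 56*(-½))) = -6855*(-2301 + √2*√(-8 + 4 + 14 - 28)) = -6855*(-2301 + √2*√(-18)) = -6855*(-2301 + √2*(3*I*√2)) = -6855*(-2301 + 6*I) = 15773355 - 41130*I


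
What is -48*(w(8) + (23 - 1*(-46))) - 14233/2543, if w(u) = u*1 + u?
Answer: -10389673/2543 ≈ -4085.6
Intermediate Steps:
w(u) = 2*u (w(u) = u + u = 2*u)
-48*(w(8) + (23 - 1*(-46))) - 14233/2543 = -48*(2*8 + (23 - 1*(-46))) - 14233/2543 = -48*(16 + (23 + 46)) - 14233*1/2543 = -48*(16 + 69) - 14233/2543 = -48*85 - 14233/2543 = -4080 - 14233/2543 = -10389673/2543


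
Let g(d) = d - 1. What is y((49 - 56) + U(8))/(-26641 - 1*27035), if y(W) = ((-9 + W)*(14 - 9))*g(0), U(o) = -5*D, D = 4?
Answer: -5/1491 ≈ -0.0033535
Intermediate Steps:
g(d) = -1 + d
U(o) = -20 (U(o) = -5*4 = -20)
y(W) = 45 - 5*W (y(W) = ((-9 + W)*(14 - 9))*(-1 + 0) = ((-9 + W)*5)*(-1) = (-45 + 5*W)*(-1) = 45 - 5*W)
y((49 - 56) + U(8))/(-26641 - 1*27035) = (45 - 5*((49 - 56) - 20))/(-26641 - 1*27035) = (45 - 5*(-7 - 20))/(-26641 - 27035) = (45 - 5*(-27))/(-53676) = (45 + 135)*(-1/53676) = 180*(-1/53676) = -5/1491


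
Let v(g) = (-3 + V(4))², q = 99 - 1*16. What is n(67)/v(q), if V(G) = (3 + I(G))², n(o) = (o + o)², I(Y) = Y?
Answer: 4489/529 ≈ 8.4858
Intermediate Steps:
n(o) = 4*o² (n(o) = (2*o)² = 4*o²)
V(G) = (3 + G)²
q = 83 (q = 99 - 16 = 83)
v(g) = 2116 (v(g) = (-3 + (3 + 4)²)² = (-3 + 7²)² = (-3 + 49)² = 46² = 2116)
n(67)/v(q) = (4*67²)/2116 = (4*4489)*(1/2116) = 17956*(1/2116) = 4489/529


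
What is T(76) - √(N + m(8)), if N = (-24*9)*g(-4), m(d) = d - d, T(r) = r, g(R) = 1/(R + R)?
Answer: 76 - 3*√3 ≈ 70.804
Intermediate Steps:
g(R) = 1/(2*R)
m(d) = 0
N = 27 (N = (-24*9)*((½)/(-4)) = -108*(-1)/4 = -216*(-⅛) = 27)
T(76) - √(N + m(8)) = 76 - √(27 + 0) = 76 - √27 = 76 - 3*√3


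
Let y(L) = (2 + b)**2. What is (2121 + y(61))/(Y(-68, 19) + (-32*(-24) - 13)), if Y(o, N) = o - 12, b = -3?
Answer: 2122/675 ≈ 3.1437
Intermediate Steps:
Y(o, N) = -12 + o
y(L) = 1 (y(L) = (2 - 3)**2 = (-1)**2 = 1)
(2121 + y(61))/(Y(-68, 19) + (-32*(-24) - 13)) = (2121 + 1)/((-12 - 68) + (-32*(-24) - 13)) = 2122/(-80 + (768 - 13)) = 2122/(-80 + 755) = 2122/675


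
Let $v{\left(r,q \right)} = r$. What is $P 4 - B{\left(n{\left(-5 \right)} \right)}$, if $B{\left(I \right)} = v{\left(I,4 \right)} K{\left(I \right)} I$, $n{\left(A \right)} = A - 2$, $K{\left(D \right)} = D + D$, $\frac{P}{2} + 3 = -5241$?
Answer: $-41266$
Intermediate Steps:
$P = -10488$ ($P = -6 + 2 \left(-5241\right) = -6 - 10482 = -10488$)
$K{\left(D \right)} = 2 D$
$n{\left(A \right)} = -2 + A$
$B{\left(I \right)} = 2 I^{3}$ ($B{\left(I \right)} = I 2 I I = 2 I^{2} I = 2 I^{3}$)
$P 4 - B{\left(n{\left(-5 \right)} \right)} = \left(-10488\right) 4 - 2 \left(-2 - 5\right)^{3} = -41952 - 2 \left(-7\right)^{3} = -41952 - 2 \left(-343\right) = -41952 - -686 = -41952 + 686 = -41266$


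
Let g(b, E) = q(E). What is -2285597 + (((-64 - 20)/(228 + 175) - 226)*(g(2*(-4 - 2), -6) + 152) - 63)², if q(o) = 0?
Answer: 192339083408996/162409 ≈ 1.1843e+9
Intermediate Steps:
g(b, E) = 0
-2285597 + (((-64 - 20)/(228 + 175) - 226)*(g(2*(-4 - 2), -6) + 152) - 63)² = -2285597 + (((-64 - 20)/(228 + 175) - 226)*(0 + 152) - 63)² = -2285597 + ((-84/403 - 226)*152 - 63)² = -2285597 + (-91162/403*152 - 63)² = -2285597 + (-13856624/403 - 63)² = -2285597 + (-13882013/403)² = -2285597 + 192710284932169/162409 = 192339083408996/162409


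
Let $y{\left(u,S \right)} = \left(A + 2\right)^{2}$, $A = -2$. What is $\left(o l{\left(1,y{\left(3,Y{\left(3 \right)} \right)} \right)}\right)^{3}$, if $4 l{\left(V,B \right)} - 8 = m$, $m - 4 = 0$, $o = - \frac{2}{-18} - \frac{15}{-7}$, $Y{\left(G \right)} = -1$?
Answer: $\frac{2863288}{9261} \approx 309.18$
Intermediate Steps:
$o = \frac{142}{63}$ ($o = \left(-2\right) \left(- \frac{1}{18}\right) - - \frac{15}{7} = \frac{1}{9} + \frac{15}{7} = \frac{142}{63} \approx 2.254$)
$m = 4$ ($m = 4 + 0 = 4$)
$y{\left(u,S \right)} = 0$ ($y{\left(u,S \right)} = \left(-2 + 2\right)^{2} = 0^{2} = 0$)
$l{\left(V,B \right)} = 3$ ($l{\left(V,B \right)} = 2 + \frac{1}{4} \cdot 4 = 2 + 1 = 3$)
$\left(o l{\left(1,y{\left(3,Y{\left(3 \right)} \right)} \right)}\right)^{3} = \left(\frac{142}{63} \cdot 3\right)^{3} = \left(\frac{142}{21}\right)^{3} = \frac{2863288}{9261}$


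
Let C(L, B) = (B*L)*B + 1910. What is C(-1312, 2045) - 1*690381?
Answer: -5487505271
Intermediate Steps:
C(L, B) = 1910 + L*B² (C(L, B) = L*B² + 1910 = 1910 + L*B²)
C(-1312, 2045) - 1*690381 = (1910 - 1312*2045²) - 1*690381 = (1910 - 1312*4182025) - 690381 = (1910 - 5486816800) - 690381 = -5486814890 - 690381 = -5487505271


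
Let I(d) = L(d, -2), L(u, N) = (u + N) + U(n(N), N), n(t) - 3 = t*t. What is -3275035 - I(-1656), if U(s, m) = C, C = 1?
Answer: -3273378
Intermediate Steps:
n(t) = 3 + t² (n(t) = 3 + t*t = 3 + t²)
U(s, m) = 1
L(u, N) = 1 + N + u (L(u, N) = (u + N) + 1 = (N + u) + 1 = 1 + N + u)
I(d) = -1 + d (I(d) = 1 - 2 + d = -1 + d)
-3275035 - I(-1656) = -3275035 - (-1 - 1656) = -3275035 - 1*(-1657) = -3275035 + 1657 = -3273378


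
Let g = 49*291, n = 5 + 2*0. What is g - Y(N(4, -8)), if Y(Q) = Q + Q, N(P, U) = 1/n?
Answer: 71293/5 ≈ 14259.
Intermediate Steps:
n = 5 (n = 5 + 0 = 5)
N(P, U) = ⅕ (N(P, U) = 1/5 = ⅕)
g = 14259
Y(Q) = 2*Q
g - Y(N(4, -8)) = 14259 - 2/5 = 14259 - 1*⅖ = 14259 - ⅖ = 71293/5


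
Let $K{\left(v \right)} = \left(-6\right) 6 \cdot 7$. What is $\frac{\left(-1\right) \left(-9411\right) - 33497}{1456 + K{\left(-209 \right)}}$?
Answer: $- \frac{12043}{602} \approx -20.005$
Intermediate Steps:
$K{\left(v \right)} = -252$ ($K{\left(v \right)} = \left(-36\right) 7 = -252$)
$\frac{\left(-1\right) \left(-9411\right) - 33497}{1456 + K{\left(-209 \right)}} = \frac{\left(-1\right) \left(-9411\right) - 33497}{1456 - 252} = \frac{9411 - 33497}{1204} = \left(-24086\right) \frac{1}{1204} = - \frac{12043}{602}$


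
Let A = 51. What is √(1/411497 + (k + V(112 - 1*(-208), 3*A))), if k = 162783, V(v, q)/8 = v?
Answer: 2*√6999373495445646/411497 ≈ 406.62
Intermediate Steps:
V(v, q) = 8*v
√(1/411497 + (k + V(112 - 1*(-208), 3*A))) = √(1/411497 + (162783 + 8*(112 - 1*(-208)))) = √(1/411497 + (162783 + 8*(112 + 208))) = √(1/411497 + (162783 + 8*320)) = √(1/411497 + (162783 + 2560)) = √(1/411497 + 165343) = √(68038148472/411497) = 2*√6999373495445646/411497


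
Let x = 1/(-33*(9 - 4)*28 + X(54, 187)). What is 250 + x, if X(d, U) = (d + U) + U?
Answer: 1047999/4192 ≈ 250.00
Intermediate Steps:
X(d, U) = d + 2*U (X(d, U) = (U + d) + U = d + 2*U)
x = -1/4192 (x = 1/(-33*(9 - 4)*28 + (54 + 2*187)) = 1/(-33*5*28 + (54 + 374)) = 1/(-165*28 + 428) = 1/(-4620 + 428) = 1/(-4192) = -1/4192 ≈ -0.00023855)
250 + x = 250 - 1/4192 = 1047999/4192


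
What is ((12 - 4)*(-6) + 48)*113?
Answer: 0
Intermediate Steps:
((12 - 4)*(-6) + 48)*113 = (8*(-6) + 48)*113 = (-48 + 48)*113 = 0*113 = 0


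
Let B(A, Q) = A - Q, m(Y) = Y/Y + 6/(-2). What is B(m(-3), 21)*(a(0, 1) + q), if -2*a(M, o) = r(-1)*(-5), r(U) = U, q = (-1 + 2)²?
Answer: 69/2 ≈ 34.500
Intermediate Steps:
q = 1 (q = 1² = 1)
m(Y) = -2 (m(Y) = 1 + 6*(-½) = 1 - 3 = -2)
a(M, o) = -5/2 (a(M, o) = -(-1)*(-5)/2 = -½*5 = -5/2)
B(m(-3), 21)*(a(0, 1) + q) = (-2 - 1*21)*(-5/2 + 1) = (-2 - 21)*(-3/2) = -23*(-3/2) = 69/2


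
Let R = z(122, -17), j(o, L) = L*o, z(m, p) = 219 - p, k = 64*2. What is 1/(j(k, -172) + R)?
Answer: -1/21780 ≈ -4.5914e-5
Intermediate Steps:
k = 128
R = 236 (R = 219 - 1*(-17) = 219 + 17 = 236)
1/(j(k, -172) + R) = 1/(-172*128 + 236) = 1/(-22016 + 236) = 1/(-21780) = -1/21780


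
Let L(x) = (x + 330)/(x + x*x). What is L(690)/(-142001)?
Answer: -2/132754229 ≈ -1.5065e-8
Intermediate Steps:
L(x) = (330 + x)/(x + x²)
L(690)/(-142001) = ((330 + 690)/(690*(1 + 690)))/(-142001) = ((1/690)*1020/691)*(-1/142001) = ((1/690)*(1/691)*1020)*(-1/142001) = (34/15893)*(-1/142001) = -2/132754229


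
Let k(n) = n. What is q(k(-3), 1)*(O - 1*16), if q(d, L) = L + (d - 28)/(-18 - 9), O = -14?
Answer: -580/9 ≈ -64.444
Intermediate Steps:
q(d, L) = 28/27 + L - d/27 (q(d, L) = L + (-28 + d)/(-27) = L + (-28 + d)*(-1/27) = L + (28/27 - d/27) = 28/27 + L - d/27)
q(k(-3), 1)*(O - 1*16) = (28/27 + 1 - 1/27*(-3))*(-14 - 1*16) = (28/27 + 1 + ⅑)*(-14 - 16) = (58/27)*(-30) = -580/9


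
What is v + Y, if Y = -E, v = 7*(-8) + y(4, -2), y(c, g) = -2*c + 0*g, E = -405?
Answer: 341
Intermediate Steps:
y(c, g) = -2*c (y(c, g) = -2*c + 0 = -2*c)
v = -64 (v = 7*(-8) - 2*4 = -56 - 8 = -64)
Y = 405 (Y = -1*(-405) = 405)
v + Y = -64 + 405 = 341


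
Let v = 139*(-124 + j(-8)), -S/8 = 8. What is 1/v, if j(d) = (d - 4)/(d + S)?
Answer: -6/103277 ≈ -5.8096e-5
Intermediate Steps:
S = -64 (S = -8*8 = -64)
j(d) = (-4 + d)/(-64 + d) (j(d) = (d - 4)/(d - 64) = (-4 + d)/(-64 + d))
v = -103277/6 (v = 139*(-124 + (-4 - 8)/(-64 - 8)) = 139*(-124 - 12/(-72)) = 139*(-124 - 1/72*(-12)) = 139*(-124 + ⅙) = 139*(-743/6) = -103277/6 ≈ -17213.)
1/v = 1/(-103277/6) = -6/103277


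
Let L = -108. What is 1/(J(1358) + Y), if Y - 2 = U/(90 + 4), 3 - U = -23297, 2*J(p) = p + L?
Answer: 47/41119 ≈ 0.0011430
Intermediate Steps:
J(p) = -54 + p/2 (J(p) = (p - 108)/2 = (-108 + p)/2 = -54 + p/2)
U = 23300 (U = 3 - 1*(-23297) = 3 + 23297 = 23300)
Y = 11744/47 (Y = 2 + 23300/(90 + 4) = 2 + 23300/94 = 2 + 23300*(1/94) = 2 + 11650/47 = 11744/47 ≈ 249.87)
1/(J(1358) + Y) = 1/((-54 + (½)*1358) + 11744/47) = 1/((-54 + 679) + 11744/47) = 1/(625 + 11744/47) = 1/(41119/47) = 47/41119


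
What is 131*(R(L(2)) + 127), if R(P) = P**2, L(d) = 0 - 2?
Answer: 17161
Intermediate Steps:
L(d) = -2
131*(R(L(2)) + 127) = 131*((-2)**2 + 127) = 131*(4 + 127) = 131*131 = 17161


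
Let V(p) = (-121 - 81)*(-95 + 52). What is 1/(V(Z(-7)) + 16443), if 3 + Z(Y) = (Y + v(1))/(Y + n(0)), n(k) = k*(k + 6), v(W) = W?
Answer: 1/25129 ≈ 3.9795e-5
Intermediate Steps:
n(k) = k*(6 + k)
Z(Y) = -3 + (1 + Y)/Y (Z(Y) = -3 + (Y + 1)/(Y + 0*(6 + 0)) = -3 + (1 + Y)/(Y + 0*6) = -3 + (1 + Y)/(Y + 0) = -3 + (1 + Y)/Y)
V(p) = 8686 (V(p) = -202*(-43) = 8686)
1/(V(Z(-7)) + 16443) = 1/(8686 + 16443) = 1/25129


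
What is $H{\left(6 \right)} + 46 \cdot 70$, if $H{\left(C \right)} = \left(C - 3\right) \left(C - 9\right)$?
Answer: $3211$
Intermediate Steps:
$H{\left(C \right)} = \left(-9 + C\right) \left(-3 + C\right)$ ($H{\left(C \right)} = \left(-3 + C\right) \left(-9 + C\right) = \left(-9 + C\right) \left(-3 + C\right)$)
$H{\left(6 \right)} + 46 \cdot 70 = \left(27 + 6^{2} - 72\right) + 46 \cdot 70 = \left(27 + 36 - 72\right) + 3220 = -9 + 3220 = 3211$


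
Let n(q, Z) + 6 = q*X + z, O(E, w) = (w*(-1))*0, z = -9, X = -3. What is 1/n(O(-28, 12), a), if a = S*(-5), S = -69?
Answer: -1/15 ≈ -0.066667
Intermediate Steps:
O(E, w) = 0 (O(E, w) = -w*0 = 0)
a = 345 (a = -69*(-5) = 345)
n(q, Z) = -15 - 3*q (n(q, Z) = -6 + (q*(-3) - 9) = -6 + (-3*q - 9) = -6 + (-9 - 3*q) = -15 - 3*q)
1/n(O(-28, 12), a) = 1/(-15 - 3*0) = 1/(-15 + 0) = 1/(-15) = -1/15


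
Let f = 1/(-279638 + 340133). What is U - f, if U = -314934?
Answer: -19051932331/60495 ≈ -3.1493e+5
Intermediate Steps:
f = 1/60495 ≈ 1.6530e-5
U - f = -314934 - 1*1/60495 = -314934 - 1/60495 = -19051932331/60495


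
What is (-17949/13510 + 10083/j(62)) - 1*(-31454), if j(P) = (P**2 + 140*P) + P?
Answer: 989683514/31465 ≈ 31453.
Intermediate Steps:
j(P) = P**2 + 141*P
(-17949/13510 + 10083/j(62)) - 1*(-31454) = (-17949/13510 + 10083/((62*(141 + 62)))) - 1*(-31454) = (-17949*1/13510 + 10083/((62*203))) + 31454 = (-93/70 + 10083/12586) + 31454 = -16596/31465 + 31454 = 989683514/31465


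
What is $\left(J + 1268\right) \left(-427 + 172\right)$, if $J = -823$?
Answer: $-113475$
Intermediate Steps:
$\left(J + 1268\right) \left(-427 + 172\right) = \left(-823 + 1268\right) \left(-427 + 172\right) = 445 \left(-255\right) = -113475$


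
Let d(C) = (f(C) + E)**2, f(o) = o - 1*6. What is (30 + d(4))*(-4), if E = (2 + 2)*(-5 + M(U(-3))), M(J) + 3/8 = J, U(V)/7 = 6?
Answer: -83641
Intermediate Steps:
f(o) = -6 + o (f(o) = o - 6 = -6 + o)
U(V) = 42 (U(V) = 7*6 = 42)
M(J) = -3/8 + J
E = 293/2 (E = (2 + 2)*(-5 + (-3/8 + 42)) = 4*(-5 + 333/8) = 4*(293/8) = 293/2 ≈ 146.50)
d(C) = (281/2 + C)**2 (d(C) = ((-6 + C) + 293/2)**2 = (281/2 + C)**2)
(30 + d(4))*(-4) = (30 + (281 + 2*4)**2/4)*(-4) = (30 + (281 + 8)**2/4)*(-4) = (30 + (1/4)*289**2)*(-4) = (30 + (1/4)*83521)*(-4) = (30 + 83521/4)*(-4) = (83641/4)*(-4) = -83641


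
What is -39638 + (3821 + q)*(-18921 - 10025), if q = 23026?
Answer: -777152900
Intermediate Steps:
-39638 + (3821 + q)*(-18921 - 10025) = -39638 + (3821 + 23026)*(-18921 - 10025) = -39638 + 26847*(-28946) = -39638 - 777113262 = -777152900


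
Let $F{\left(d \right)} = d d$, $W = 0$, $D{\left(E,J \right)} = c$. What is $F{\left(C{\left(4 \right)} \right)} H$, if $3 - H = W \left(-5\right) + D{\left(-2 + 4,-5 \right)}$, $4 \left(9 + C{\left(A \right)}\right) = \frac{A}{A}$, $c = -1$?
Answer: $\frac{1225}{4} \approx 306.25$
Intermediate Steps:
$D{\left(E,J \right)} = -1$
$C{\left(A \right)} = - \frac{35}{4}$ ($C{\left(A \right)} = -9 + \frac{A \frac{1}{A}}{4} = -9 + \frac{1}{4} \cdot 1 = -9 + \frac{1}{4} = - \frac{35}{4}$)
$F{\left(d \right)} = d^{2}$
$H = 4$ ($H = 3 - \left(0 \left(-5\right) - 1\right) = 3 - \left(0 - 1\right) = 3 - -1 = 3 + 1 = 4$)
$F{\left(C{\left(4 \right)} \right)} H = \left(- \frac{35}{4}\right)^{2} \cdot 4 = \frac{1225}{16} \cdot 4 = \frac{1225}{4}$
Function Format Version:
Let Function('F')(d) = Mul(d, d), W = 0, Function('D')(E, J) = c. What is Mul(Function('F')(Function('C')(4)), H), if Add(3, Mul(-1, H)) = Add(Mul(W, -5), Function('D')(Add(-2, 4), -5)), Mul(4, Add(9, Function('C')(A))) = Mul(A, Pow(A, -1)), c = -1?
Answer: Rational(1225, 4) ≈ 306.25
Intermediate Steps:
Function('D')(E, J) = -1
Function('C')(A) = Rational(-35, 4) (Function('C')(A) = Add(-9, Mul(Rational(1, 4), Mul(A, Pow(A, -1)))) = Add(-9, Mul(Rational(1, 4), 1)) = Add(-9, Rational(1, 4)) = Rational(-35, 4))
Function('F')(d) = Pow(d, 2)
H = 4 (H = Add(3, Mul(-1, Add(Mul(0, -5), -1))) = Add(3, Mul(-1, Add(0, -1))) = Add(3, Mul(-1, -1)) = Add(3, 1) = 4)
Mul(Function('F')(Function('C')(4)), H) = Mul(Pow(Rational(-35, 4), 2), 4) = Mul(Rational(1225, 16), 4) = Rational(1225, 4)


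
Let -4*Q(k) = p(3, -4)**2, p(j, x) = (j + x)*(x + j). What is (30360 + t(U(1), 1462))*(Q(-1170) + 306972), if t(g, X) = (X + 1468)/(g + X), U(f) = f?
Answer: 27271130832035/2926 ≈ 9.3203e+9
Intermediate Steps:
p(j, x) = (j + x)**2 (p(j, x) = (j + x)*(j + x) = (j + x)**2)
t(g, X) = (1468 + X)/(X + g)
Q(k) = -1/4 (Q(k) = -(3 - 4)**4/4 = -((-1)**2)**2/4 = -1/4*1**2 = -1/4*1 = -1/4)
(30360 + t(U(1), 1462))*(Q(-1170) + 306972) = (30360 + (1468 + 1462)/(1462 + 1))*(-1/4 + 306972) = (30360 + 2930/1463)*(1227887/4) = (44419610/1463)*(1227887/4) = 27271130832035/2926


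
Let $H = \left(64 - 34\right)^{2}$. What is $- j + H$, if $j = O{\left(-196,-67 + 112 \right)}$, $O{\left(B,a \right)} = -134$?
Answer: $1034$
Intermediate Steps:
$j = -134$
$H = 900$ ($H = 30^{2} = 900$)
$- j + H = \left(-1\right) \left(-134\right) + 900 = 134 + 900 = 1034$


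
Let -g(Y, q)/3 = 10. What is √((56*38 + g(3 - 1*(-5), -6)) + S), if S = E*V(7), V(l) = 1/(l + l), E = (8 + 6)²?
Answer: 8*√33 ≈ 45.956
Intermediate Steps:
E = 196 (E = 14² = 196)
g(Y, q) = -30 (g(Y, q) = -3*10 = -30)
V(l) = 1/(2*l)
S = 14 (S = 196*((½)/7) = 196*((½)*(⅐)) = 196*(1/14) = 14)
√((56*38 + g(3 - 1*(-5), -6)) + S) = √((56*38 - 30) + 14) = √((2128 - 30) + 14) = √(2098 + 14) = √2112 = 8*√33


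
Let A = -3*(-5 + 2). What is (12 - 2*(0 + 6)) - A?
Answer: -9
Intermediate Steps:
A = 9 (A = -3*(-3) = 9)
(12 - 2*(0 + 6)) - A = (12 - 2*(0 + 6)) - 1*9 = (12 - 2*6) - 9 = (12 - 12) - 9 = 0 - 9 = -9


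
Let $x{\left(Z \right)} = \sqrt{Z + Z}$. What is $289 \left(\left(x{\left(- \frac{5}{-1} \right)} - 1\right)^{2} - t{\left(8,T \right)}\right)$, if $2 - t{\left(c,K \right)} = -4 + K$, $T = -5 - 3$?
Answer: $-867 - 578 \sqrt{10} \approx -2694.8$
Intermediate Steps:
$x{\left(Z \right)} = \sqrt{2} \sqrt{Z}$ ($x{\left(Z \right)} = \sqrt{2 Z} = \sqrt{2} \sqrt{Z}$)
$T = -8$
$t{\left(c,K \right)} = 6 - K$ ($t{\left(c,K \right)} = 2 - \left(-4 + K\right) = 6 - K$)
$289 \left(\left(x{\left(- \frac{5}{-1} \right)} - 1\right)^{2} - t{\left(8,T \right)}\right) = 289 \left(\left(\sqrt{2} \sqrt{- \frac{5}{-1}} - 1\right)^{2} - \left(6 - -8\right)\right) = 289 \left(\left(\sqrt{2} \sqrt{\left(-5\right) \left(-1\right)} - 1\right)^{2} - \left(6 + 8\right)\right) = 289 \left(\left(\sqrt{2} \sqrt{5} - 1\right)^{2} - 14\right) = 289 \left(\left(\sqrt{10} - 1\right)^{2} - 14\right) = 289 \left(\left(-1 + \sqrt{10}\right)^{2} - 14\right) = 289 \left(-14 + \left(-1 + \sqrt{10}\right)^{2}\right) = -4046 + 289 \left(-1 + \sqrt{10}\right)^{2}$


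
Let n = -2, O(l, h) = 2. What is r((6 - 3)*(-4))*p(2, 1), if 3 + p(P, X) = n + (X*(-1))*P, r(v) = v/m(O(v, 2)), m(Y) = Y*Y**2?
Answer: 21/2 ≈ 10.500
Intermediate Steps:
m(Y) = Y**3
r(v) = v/8 (r(v) = v/(2**3) = v/8)
p(P, X) = -5 - P*X (p(P, X) = -3 + (-2 + (X*(-1))*P) = -3 + (-2 + (-X)*P) = -3 + (-2 - P*X) = -5 - P*X)
r((6 - 3)*(-4))*p(2, 1) = (((6 - 3)*(-4))/8)*(-5 - 1*2*1) = ((3*(-4))/8)*(-5 - 2) = ((1/8)*(-12))*(-7) = -3/2*(-7) = 21/2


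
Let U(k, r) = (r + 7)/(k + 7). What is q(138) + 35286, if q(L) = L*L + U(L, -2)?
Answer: 1575571/29 ≈ 54330.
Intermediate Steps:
U(k, r) = (7 + r)/(7 + k)
q(L) = L**2 + 5/(7 + L) (q(L) = L*L + (7 - 2)/(7 + L) = L**2 + 5/(7 + L))
q(138) + 35286 = (5 + 138**2*(7 + 138))/(7 + 138) + 35286 = (5 + 19044*145)/145 + 35286 = (5 + 2761380)/145 + 35286 = (1/145)*2761385 + 35286 = 552277/29 + 35286 = 1575571/29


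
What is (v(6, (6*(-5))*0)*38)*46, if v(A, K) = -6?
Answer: -10488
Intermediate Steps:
(v(6, (6*(-5))*0)*38)*46 = -6*38*46 = -228*46 = -10488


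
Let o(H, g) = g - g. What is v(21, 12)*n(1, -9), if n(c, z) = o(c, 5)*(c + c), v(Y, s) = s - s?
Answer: 0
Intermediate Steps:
v(Y, s) = 0
o(H, g) = 0
n(c, z) = 0 (n(c, z) = 0*(c + c) = 0*(2*c) = 0)
v(21, 12)*n(1, -9) = 0*0 = 0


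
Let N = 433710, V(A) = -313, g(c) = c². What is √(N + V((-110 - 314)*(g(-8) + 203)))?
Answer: √433397 ≈ 658.33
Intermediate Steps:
√(N + V((-110 - 314)*(g(-8) + 203))) = √(433710 - 313) = √433397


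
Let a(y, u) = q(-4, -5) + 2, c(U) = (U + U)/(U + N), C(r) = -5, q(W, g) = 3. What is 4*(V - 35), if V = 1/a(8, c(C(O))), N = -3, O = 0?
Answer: -696/5 ≈ -139.20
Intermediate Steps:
c(U) = 2*U/(-3 + U) (c(U) = (U + U)/(U - 3) = (2*U)/(-3 + U) = 2*U/(-3 + U))
a(y, u) = 5 (a(y, u) = 3 + 2 = 5)
V = 1/5 ≈ 0.20000
4*(V - 35) = 4*(1/5 - 35) = 4*(-174/5) = -696/5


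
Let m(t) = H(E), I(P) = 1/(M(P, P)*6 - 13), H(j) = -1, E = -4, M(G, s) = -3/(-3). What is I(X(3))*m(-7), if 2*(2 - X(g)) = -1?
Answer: 1/7 ≈ 0.14286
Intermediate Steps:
M(G, s) = 1 (M(G, s) = -3*(-1/3) = 1)
X(g) = 5/2 (X(g) = 2 - 1/2*(-1) = 2 + 1/2 = 5/2)
I(P) = -1/7 (I(P) = 1/(1*6 - 13) = 1/(6 - 13) = 1/(-7) = -1/7)
m(t) = -1
I(X(3))*m(-7) = -1/7*(-1) = 1/7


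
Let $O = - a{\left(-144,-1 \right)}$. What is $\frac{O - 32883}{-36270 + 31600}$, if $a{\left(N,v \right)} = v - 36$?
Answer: $\frac{16423}{2335} \approx 7.0334$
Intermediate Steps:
$a{\left(N,v \right)} = -36 + v$ ($a{\left(N,v \right)} = v - 36 = -36 + v$)
$O = 37$ ($O = - (-36 - 1) = \left(-1\right) \left(-37\right) = 37$)
$\frac{O - 32883}{-36270 + 31600} = \frac{37 - 32883}{-36270 + 31600} = - \frac{32846}{-4670} = \left(-32846\right) \left(- \frac{1}{4670}\right) = \frac{16423}{2335}$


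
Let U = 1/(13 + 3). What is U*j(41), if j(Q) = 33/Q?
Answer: 33/656 ≈ 0.050305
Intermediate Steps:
U = 1/16 ≈ 0.062500
U*j(41) = (33/41)/16 = (33*(1/41))/16 = (1/16)*(33/41) = 33/656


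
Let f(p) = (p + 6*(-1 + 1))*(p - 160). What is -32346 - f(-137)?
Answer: -73035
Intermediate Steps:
f(p) = p*(-160 + p) (f(p) = (p + 6*0)*(-160 + p) = (p + 0)*(-160 + p) = p*(-160 + p))
-32346 - f(-137) = -32346 - (-137)*(-160 - 137) = -32346 - (-137)*(-297) = -32346 - 1*40689 = -32346 - 40689 = -73035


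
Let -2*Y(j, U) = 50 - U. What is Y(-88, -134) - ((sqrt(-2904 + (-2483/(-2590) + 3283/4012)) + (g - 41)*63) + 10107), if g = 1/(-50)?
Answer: -380737/50 - 3*I*sqrt(2176154205945405)/2597770 ≈ -7614.7 - 53.872*I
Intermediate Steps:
g = -1/50 ≈ -0.020000
Y(j, U) = -25 + U/2 (Y(j, U) = -(50 - U)/2 = -25 + U/2)
Y(-88, -134) - ((sqrt(-2904 + (-2483/(-2590) + 3283/4012)) + (g - 41)*63) + 10107) = (-25 + (1/2)*(-134)) - ((sqrt(-2904 + (-2483/(-2590) + 3283/4012)) + (-1/50 - 41)*63) + 10107) = (-25 - 67) - ((sqrt(-2904 + (-2483*(-1/2590) + 3283*(1/4012))) - 2051/50*63) + 10107) = -92 - ((sqrt(-2904 + (2483/2590 + 3283/4012)) - 129213/50) + 10107) = -92 - ((sqrt(-2904 + 9232383/5195540) - 129213/50) + 10107) = -92 - ((sqrt(-15078615777/5195540) - 129213/50) + 10107) = -92 - ((3*I*sqrt(2176154205945405)/2597770 - 129213/50) + 10107) = -92 - ((-129213/50 + 3*I*sqrt(2176154205945405)/2597770) + 10107) = -92 - (376137/50 + 3*I*sqrt(2176154205945405)/2597770) = -92 + (-376137/50 - 3*I*sqrt(2176154205945405)/2597770) = -380737/50 - 3*I*sqrt(2176154205945405)/2597770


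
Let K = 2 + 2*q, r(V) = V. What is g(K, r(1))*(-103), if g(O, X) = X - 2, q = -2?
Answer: 103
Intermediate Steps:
K = -2 (K = 2 + 2*(-2) = 2 - 4 = -2)
g(O, X) = -2 + X
g(K, r(1))*(-103) = (-2 + 1)*(-103) = -1*(-103) = 103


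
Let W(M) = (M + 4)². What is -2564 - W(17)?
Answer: -3005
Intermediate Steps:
W(M) = (4 + M)²
-2564 - W(17) = -2564 - (4 + 17)² = -2564 - 1*21² = -2564 - 1*441 = -2564 - 441 = -3005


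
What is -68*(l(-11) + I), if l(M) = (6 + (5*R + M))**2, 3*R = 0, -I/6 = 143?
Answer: 56644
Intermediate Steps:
I = -858 (I = -6*143 = -858)
R = 0 (R = (1/3)*0 = 0)
l(M) = (6 + M)**2 (l(M) = (6 + (5*0 + M))**2 = (6 + (0 + M))**2 = (6 + M)**2)
-68*(l(-11) + I) = -68*((6 - 11)**2 - 858) = -68*((-5)**2 - 858) = -68*(25 - 858) = -68*(-833) = 56644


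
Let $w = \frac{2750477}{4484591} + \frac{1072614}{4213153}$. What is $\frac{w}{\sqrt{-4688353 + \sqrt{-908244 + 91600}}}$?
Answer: $\frac{16398415514855}{18894268025423 \sqrt{-4688353 + 2 i \sqrt{204161}}} \approx 3.863 \cdot 10^{-8} - 0.00040083 i$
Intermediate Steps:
$w = \frac{16398415514855}{18894268025423}$ ($w = 2750477 \cdot \frac{1}{4484591} + 1072614 \cdot \frac{1}{4213153} = \frac{2750477}{4484591} + \frac{1072614}{4213153} = \frac{16398415514855}{18894268025423} \approx 0.8679$)
$\frac{w}{\sqrt{-4688353 + \sqrt{-908244 + 91600}}} = \frac{16398415514855}{18894268025423 \sqrt{-4688353 + \sqrt{-908244 + 91600}}} = \frac{16398415514855}{18894268025423 \sqrt{-4688353 + \sqrt{-816644}}} = \frac{16398415514855}{18894268025423 \sqrt{-4688353 + 2 i \sqrt{204161}}}$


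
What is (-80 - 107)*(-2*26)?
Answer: 9724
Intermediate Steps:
(-80 - 107)*(-2*26) = -187*(-52) = 9724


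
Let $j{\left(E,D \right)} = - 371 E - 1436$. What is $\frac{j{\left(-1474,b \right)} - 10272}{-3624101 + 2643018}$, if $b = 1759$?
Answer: $- \frac{535146}{981083} \approx -0.54546$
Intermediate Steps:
$j{\left(E,D \right)} = -1436 - 371 E$
$\frac{j{\left(-1474,b \right)} - 10272}{-3624101 + 2643018} = \frac{\left(-1436 - -546854\right) - 10272}{-3624101 + 2643018} = \frac{\left(-1436 + 546854\right) - 10272}{-981083} = \left(545418 - 10272\right) \left(- \frac{1}{981083}\right) = 535146 \left(- \frac{1}{981083}\right) = - \frac{535146}{981083}$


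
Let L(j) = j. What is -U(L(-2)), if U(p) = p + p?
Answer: 4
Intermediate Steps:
U(p) = 2*p
-U(L(-2)) = -2*(-2) = -1*(-4) = 4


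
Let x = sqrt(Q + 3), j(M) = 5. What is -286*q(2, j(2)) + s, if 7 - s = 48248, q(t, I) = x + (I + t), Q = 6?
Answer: -51101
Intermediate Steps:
x = 3 (x = sqrt(6 + 3) = sqrt(9) = 3)
q(t, I) = 3 + I + t (q(t, I) = 3 + (I + t) = 3 + I + t)
s = -48241 (s = 7 - 1*48248 = 7 - 48248 = -48241)
-286*q(2, j(2)) + s = -286*(3 + 5 + 2) - 48241 = -286*10 - 48241 = -2860 - 48241 = -51101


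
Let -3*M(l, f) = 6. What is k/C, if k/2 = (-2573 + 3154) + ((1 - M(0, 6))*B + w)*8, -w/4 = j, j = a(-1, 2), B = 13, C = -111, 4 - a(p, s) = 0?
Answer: -510/37 ≈ -13.784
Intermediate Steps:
a(p, s) = 4 (a(p, s) = 4 - 1*0 = 4 + 0 = 4)
M(l, f) = -2 (M(l, f) = -1/3*6 = -2)
j = 4
w = -16 (w = -4*4 = -16)
k = 1530 (k = 2*((-2573 + 3154) + ((1 - 1*(-2))*13 - 16)*8) = 2*(581 + ((1 + 2)*13 - 16)*8) = 2*(581 + (3*13 - 16)*8) = 2*(581 + (39 - 16)*8) = 2*(581 + 23*8) = 2*(581 + 184) = 2*765 = 1530)
k/C = 1530/(-111) = 1530*(-1/111) = -510/37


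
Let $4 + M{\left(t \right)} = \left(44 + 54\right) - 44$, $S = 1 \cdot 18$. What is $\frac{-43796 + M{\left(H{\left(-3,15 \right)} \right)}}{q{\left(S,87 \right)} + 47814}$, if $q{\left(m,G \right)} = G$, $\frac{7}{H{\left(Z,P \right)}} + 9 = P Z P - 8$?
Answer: $- \frac{14582}{15967} \approx -0.91326$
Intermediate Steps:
$H{\left(Z,P \right)} = \frac{7}{-17 + Z P^{2}}$ ($H{\left(Z,P \right)} = \frac{7}{-9 + \left(P Z P - 8\right)} = \frac{7}{-9 + \left(Z P^{2} - 8\right)} = \frac{7}{-9 + \left(-8 + Z P^{2}\right)} = \frac{7}{-17 + Z P^{2}}$)
$S = 18$
$M{\left(t \right)} = 50$ ($M{\left(t \right)} = -4 + \left(\left(44 + 54\right) - 44\right) = -4 + \left(98 - 44\right) = -4 + 54 = 50$)
$\frac{-43796 + M{\left(H{\left(-3,15 \right)} \right)}}{q{\left(S,87 \right)} + 47814} = \frac{-43796 + 50}{87 + 47814} = - \frac{43746}{47901} = \left(-43746\right) \frac{1}{47901} = - \frac{14582}{15967}$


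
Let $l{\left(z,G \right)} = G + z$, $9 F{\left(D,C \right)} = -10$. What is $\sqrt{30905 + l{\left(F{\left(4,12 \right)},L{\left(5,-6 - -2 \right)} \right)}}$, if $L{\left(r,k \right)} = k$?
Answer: $\frac{\sqrt{278099}}{3} \approx 175.78$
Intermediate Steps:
$F{\left(D,C \right)} = - \frac{10}{9}$ ($F{\left(D,C \right)} = \frac{1}{9} \left(-10\right) = - \frac{10}{9}$)
$\sqrt{30905 + l{\left(F{\left(4,12 \right)},L{\left(5,-6 - -2 \right)} \right)}} = \sqrt{30905 - \frac{46}{9}} = \sqrt{\frac{278099}{9}} = \frac{\sqrt{278099}}{3}$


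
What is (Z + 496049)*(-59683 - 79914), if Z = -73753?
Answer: -58951254712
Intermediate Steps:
(Z + 496049)*(-59683 - 79914) = (-73753 + 496049)*(-59683 - 79914) = 422296*(-139597) = -58951254712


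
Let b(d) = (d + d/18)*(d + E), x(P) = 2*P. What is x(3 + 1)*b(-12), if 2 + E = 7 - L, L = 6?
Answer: 3952/3 ≈ 1317.3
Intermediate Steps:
E = -1 (E = -2 + (7 - 1*6) = -2 + (7 - 6) = -2 + 1 = -1)
b(d) = 19*d*(-1 + d)/18 (b(d) = (d + d/18)*(d - 1) = (d + d*(1/18))*(-1 + d) = (d + d/18)*(-1 + d) = (19*d/18)*(-1 + d) = 19*d*(-1 + d)/18)
x(3 + 1)*b(-12) = (2*(3 + 1))*((19/18)*(-12)*(-1 - 12)) = (2*4)*((19/18)*(-12)*(-13)) = 8*(494/3) = 3952/3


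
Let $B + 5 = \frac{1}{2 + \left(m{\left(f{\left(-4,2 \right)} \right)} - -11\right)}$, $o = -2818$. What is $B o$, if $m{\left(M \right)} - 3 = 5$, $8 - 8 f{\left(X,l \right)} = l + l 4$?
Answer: $\frac{293072}{21} \approx 13956.0$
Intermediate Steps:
$f{\left(X,l \right)} = 1 - \frac{5 l}{8}$ ($f{\left(X,l \right)} = 1 - \frac{l + l 4}{8} = 1 - \frac{l + 4 l}{8} = 1 - \frac{5 l}{8}$)
$m{\left(M \right)} = 8$ ($m{\left(M \right)} = 3 + 5 = 8$)
$B = - \frac{104}{21}$ ($B = -5 + \frac{1}{2 + \left(8 - -11\right)} = -5 + \frac{1}{2 + \left(8 + 11\right)} = -5 + \frac{1}{2 + 19} = -5 + \frac{1}{21} = - \frac{104}{21} \approx -4.9524$)
$B o = \left(- \frac{104}{21}\right) \left(-2818\right) = \frac{293072}{21}$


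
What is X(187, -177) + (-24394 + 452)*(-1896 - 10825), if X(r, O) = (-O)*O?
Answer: 304534853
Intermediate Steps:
X(r, O) = -O**2
X(187, -177) + (-24394 + 452)*(-1896 - 10825) = -1*(-177)**2 + (-24394 + 452)*(-1896 - 10825) = -1*31329 - 23942*(-12721) = -31329 + 304566182 = 304534853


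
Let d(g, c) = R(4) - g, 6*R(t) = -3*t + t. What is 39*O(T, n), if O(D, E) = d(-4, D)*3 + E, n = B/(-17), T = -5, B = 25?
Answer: 4329/17 ≈ 254.65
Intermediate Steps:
n = -25/17 (n = 25/(-17) = 25*(-1/17) = -25/17 ≈ -1.4706)
R(t) = -t/3 (R(t) = (-3*t + t)/6 = (-2*t)/6 = -t/3)
d(g, c) = -4/3 - g (d(g, c) = -1/3*4 - g = -4/3 - g)
O(D, E) = 8 + E (O(D, E) = (-4/3 - 1*(-4))*3 + E = (-4/3 + 4)*3 + E = (8/3)*3 + E = 8 + E)
39*O(T, n) = 39*(8 - 25/17) = 39*(111/17) = 4329/17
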